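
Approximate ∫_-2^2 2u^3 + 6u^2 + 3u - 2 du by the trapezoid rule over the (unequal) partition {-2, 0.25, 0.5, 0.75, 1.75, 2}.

Subinterval widths: 2.25, 0.25, 0.25, 1, 0.25.
f(-2) = 0, f(0.25) = -0.84375, f(0.5) = 1.25, f(0.75) = 4.46875, f(1.75) = 32.34375, f(2) = 44.
On each subinterval the trapezoid contributes (Δu_i/2)·[f(u_{i-1}) + f(u_i)].
Sum = 27.765625.

27.765625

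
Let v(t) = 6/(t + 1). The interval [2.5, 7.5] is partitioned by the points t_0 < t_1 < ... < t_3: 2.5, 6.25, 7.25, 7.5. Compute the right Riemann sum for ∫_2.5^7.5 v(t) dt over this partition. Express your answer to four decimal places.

4.0072

Subinterval widths: 3.75, 1, 0.25.
Right endpoints: 6.25, 7.25, 7.5.
v(6.25) = 24/29, v(7.25) = 8/11, v(7.5) = 12/17.
Sum = Σ Δt_i · v(t_i).
Sum ≈ 4.0072.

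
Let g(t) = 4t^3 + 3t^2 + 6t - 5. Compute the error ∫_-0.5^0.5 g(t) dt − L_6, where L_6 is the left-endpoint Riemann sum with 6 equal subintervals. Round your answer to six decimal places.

0.569444

Exact integral: ∫_-0.5^0.5 g(t) dt = -4.75.
L_6 ≈ -5.31944444.
Error ≈ -4.75 − (-5.31944444) ≈ 0.569444.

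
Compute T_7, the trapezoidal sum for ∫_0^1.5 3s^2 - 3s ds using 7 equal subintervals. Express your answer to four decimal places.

0.0344

Δs = (1.5 − 0)/7 = 3/14.
f(0) = 0, f(3/14) = -99/196, f(3/7) = -36/49, f(9/14) = -135/196, f(6/7) = -18/49, f(15/14) = 45/196, f(9/7) = 54/49, f(1.5) = 2.25.
T_7 = (Δs/2)·[f(s_0) + 2f(s_1) + ... + 2f(s_{6}) + f(s_7)].
Sum ≈ 0.0344.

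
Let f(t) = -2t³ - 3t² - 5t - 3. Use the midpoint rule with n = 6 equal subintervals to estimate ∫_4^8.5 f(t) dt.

Δt = (8.5 − 4)/6 = 0.75.
Midpoints: 4.375, 5.125, 5.875, 6.625, 7.375, 8.125.
f(4.375) = -249.77734375, f(5.125) = -376.64453125, f(5.875) = -541.48046875, f(6.625) = -749.34765625, f(7.375) = -1005.30859375, f(8.125) = -1314.42578125.
Sum = Δt · [f(4.375) + f(5.125) + f(5.875) + ...].
Sum = -3177.73828125.

-3177.73828125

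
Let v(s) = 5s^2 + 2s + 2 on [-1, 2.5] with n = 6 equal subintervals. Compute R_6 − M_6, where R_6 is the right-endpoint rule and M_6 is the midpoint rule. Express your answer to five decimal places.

R_6 ≈ 50.6487269.
M_6 ≈ 39.4620949.
R_6 − M_6 ≈ 11.18663.

11.18663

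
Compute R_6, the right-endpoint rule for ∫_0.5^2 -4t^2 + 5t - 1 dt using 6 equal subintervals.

-3.625

Δt = (2 − 0.5)/6 = 0.25.
Right endpoints: 0.75, 1, 1.25, 1.5, 1.75, 2.
f(0.75) = 0.5, f(1) = 0, f(1.25) = -1, f(1.5) = -2.5, f(1.75) = -4.5, f(2) = -7.
Sum = Δt · [f(0.75) + f(1) + f(1.25) + ...].
Sum = -3.625.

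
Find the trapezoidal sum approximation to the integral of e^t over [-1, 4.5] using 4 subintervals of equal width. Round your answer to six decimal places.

Δt = (4.5 − (-1))/4 = 1.375.
f(-1) ≈ 0.367879, f(0.375) ≈ 1.454991, f(1.75) ≈ 5.754603, f(3.125) ≈ 22.759895, f(4.5) ≈ 90.017131.
T_4 = (Δt/2)·[f(t_0) + 2f(t_1) + 2f(t_2) + 2f(t_3) + f(t_4)].
Sum ≈ 103.347743.

103.347743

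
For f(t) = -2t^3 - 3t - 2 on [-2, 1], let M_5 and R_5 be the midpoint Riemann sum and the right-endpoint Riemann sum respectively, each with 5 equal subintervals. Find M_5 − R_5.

7.29

M_5 = 5.73.
R_5 = -1.56.
M_5 − R_5 = 7.29.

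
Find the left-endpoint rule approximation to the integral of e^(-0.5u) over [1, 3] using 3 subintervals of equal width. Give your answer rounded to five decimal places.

Δu = (3 − 1)/3 = 2/3.
Left endpoints: 1, 5/3, 7/3.
f(1) ≈ 0.60653, f(5/3) ≈ 0.43460, f(7/3) ≈ 0.31140.
Sum = Δu · [f(1) + f(5/3) + f(7/3)].
Sum ≈ 0.90169.

0.90169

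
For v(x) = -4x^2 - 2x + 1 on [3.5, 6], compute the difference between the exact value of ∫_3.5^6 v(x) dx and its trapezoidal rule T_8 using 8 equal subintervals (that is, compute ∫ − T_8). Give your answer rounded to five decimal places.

Exact integral: ∫_3.5^6 v(x) dx ≈ -252.0833333.
T_8 = -252.24609375.
Error ≈ -252.0833333 − (-252.24609375) ≈ 0.16276.

0.16276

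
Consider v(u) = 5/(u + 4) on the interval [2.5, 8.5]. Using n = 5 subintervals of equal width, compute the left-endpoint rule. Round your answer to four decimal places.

Δu = (8.5 − 2.5)/5 = 1.2.
Left endpoints: 2.5, 3.7, 4.9, 6.1, 7.3.
v(2.5) = 10/13, v(3.7) = 50/77, v(4.9) = 50/89, v(6.1) = 50/101, v(7.3) = 50/113.
Sum = Δu · [v(2.5) + v(3.7) + v(4.9) + v(6.1) + v(7.3)].
Sum ≈ 3.5015.

3.5015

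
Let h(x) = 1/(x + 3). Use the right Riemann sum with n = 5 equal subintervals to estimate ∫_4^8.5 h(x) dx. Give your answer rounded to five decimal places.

0.47215

Δx = (8.5 − 4)/5 = 0.9.
Right endpoints: 4.9, 5.8, 6.7, 7.6, 8.5.
h(4.9) = 10/79, h(5.8) = 5/44, h(6.7) = 10/97, h(7.6) = 5/53, h(8.5) = 2/23.
Sum = Δx · [h(4.9) + h(5.8) + h(6.7) + h(7.6) + h(8.5)].
Sum ≈ 0.47215.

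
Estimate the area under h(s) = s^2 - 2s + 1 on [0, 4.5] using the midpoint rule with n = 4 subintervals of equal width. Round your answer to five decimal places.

Δs = (4.5 − 0)/4 = 1.125.
Midpoints: 0.5625, 1.6875, 2.8125, 3.9375.
h(0.5625) = 0.19140625, h(1.6875) = 0.47265625, h(2.8125) = 3.28515625, h(3.9375) = 8.62890625.
Sum = Δs · [h(0.5625) + h(1.6875) + h(2.8125) + h(3.9375)].
Sum ≈ 14.15039.

14.15039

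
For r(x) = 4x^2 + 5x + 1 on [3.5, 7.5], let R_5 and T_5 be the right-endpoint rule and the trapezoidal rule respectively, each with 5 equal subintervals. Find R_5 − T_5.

R_5 = 699.44.
T_5 = 621.04.
R_5 − T_5 = 78.4.

78.4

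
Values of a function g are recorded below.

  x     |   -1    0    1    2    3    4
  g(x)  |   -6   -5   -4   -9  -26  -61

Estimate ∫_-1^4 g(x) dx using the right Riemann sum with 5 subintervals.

-105

Δx = 1.
Sum = 1·[(-5) + (-4) + (-9) + (-26) + (-61)] = -105.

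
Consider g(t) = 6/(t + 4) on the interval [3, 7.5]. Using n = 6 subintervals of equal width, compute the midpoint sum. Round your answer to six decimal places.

Δt = (7.5 − 3)/6 = 0.75.
Midpoints: 3.375, 4.125, 4.875, 5.625, 6.375, 7.125.
g(3.375) = 48/59, g(4.125) = 48/65, g(4.875) = 48/71, g(5.625) = 48/77, g(6.375) = 48/83, g(7.125) = 48/89.
Sum = Δt · [g(3.375) + g(4.125) + g(4.875) + ...].
Sum ≈ 2.976820.

2.976820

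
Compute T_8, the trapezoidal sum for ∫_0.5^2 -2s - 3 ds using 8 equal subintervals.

-8.25

Δs = (2 − 0.5)/8 = 0.1875.
f(0.5) = -4, f(0.6875) = -4.375, f(0.875) = -4.75, f(1.0625) = -5.125, f(1.25) = -5.5, f(1.4375) = -5.875, f(1.625) = -6.25, f(1.8125) = -6.625, f(2) = -7.
T_8 = (Δs/2)·[f(s_0) + 2f(s_1) + ... + 2f(s_{7}) + f(s_8)].
Sum = -8.25.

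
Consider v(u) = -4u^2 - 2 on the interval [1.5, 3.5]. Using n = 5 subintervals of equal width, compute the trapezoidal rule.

-56.88

Δu = (3.5 − 1.5)/5 = 0.4.
v(1.5) = -11, v(1.9) = -16.44, v(2.3) = -23.16, v(2.7) = -31.16, v(3.1) = -40.44, v(3.5) = -51.
T_5 = (Δu/2)·[v(u_0) + 2v(u_1) + ... + 2v(u_{4}) + v(u_5)].
Sum = -56.88.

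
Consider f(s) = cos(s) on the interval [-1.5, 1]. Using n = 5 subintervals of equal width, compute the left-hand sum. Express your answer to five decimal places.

1.68310

Δs = (1 − (-1.5))/5 = 0.5.
Left endpoints: -1.5, -1, -0.5, 0, 0.5.
f(-1.5) ≈ 0.07074, f(-1) ≈ 0.54030, f(-0.5) ≈ 0.87758, f(0) ≈ 1.00000, f(0.5) ≈ 0.87758.
Sum = Δs · [f(-1.5) + f(-1) + f(-0.5) + f(0) + f(0.5)].
Sum ≈ 1.68310.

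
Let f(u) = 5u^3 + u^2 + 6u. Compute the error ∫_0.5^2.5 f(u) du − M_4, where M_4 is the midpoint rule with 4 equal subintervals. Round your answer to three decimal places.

0.979

Exact integral: ∫_0.5^2.5 f(u) du ≈ 71.91667.
M_4 = 70.9375.
Error ≈ 71.91667 − 70.9375 ≈ 0.979.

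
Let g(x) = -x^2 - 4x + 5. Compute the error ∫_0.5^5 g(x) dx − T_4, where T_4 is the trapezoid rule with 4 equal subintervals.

0.94921875

Exact integral: ∫_0.5^5 g(x) dx = -68.625.
T_4 = -69.57421875.
Error = -68.625 − (-69.57421875) = 0.94921875.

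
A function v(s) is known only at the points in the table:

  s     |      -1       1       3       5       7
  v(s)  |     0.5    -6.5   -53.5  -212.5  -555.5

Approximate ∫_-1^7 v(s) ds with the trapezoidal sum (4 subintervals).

Δs = 2.
T_4 = (2/2)·[0.5 + 2·(-6.5) + 2·(-53.5) + 2·(-212.5) + (-555.5)] = -1100.

-1100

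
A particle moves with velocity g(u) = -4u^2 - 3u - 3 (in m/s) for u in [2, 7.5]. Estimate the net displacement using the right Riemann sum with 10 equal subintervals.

Δu = (7.5 − 2)/10 = 0.55.
Right endpoints: 2.55, 3.1, 3.65, 4.2, 4.75, 5.3, 5.85, 6.4, 6.95, 7.5.
g(2.55) = -36.66, g(3.1) = -50.74, g(3.65) = -67.24, g(4.2) = -86.16, g(4.75) = -107.5, g(5.3) = -131.26, g(5.85) = -157.44, g(6.4) = -186.04, g(6.95) = -217.06, g(7.5) = -250.5.
Sum = Δu · [g(2.55) + g(3.1) + g(3.65) + ...].
Sum = -709.83.

-709.83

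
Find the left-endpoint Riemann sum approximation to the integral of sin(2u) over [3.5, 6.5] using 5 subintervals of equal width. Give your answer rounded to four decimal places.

0.0037

Δu = (6.5 − 3.5)/5 = 0.6.
Left endpoints: 3.5, 4.1, 4.7, 5.3, 5.9.
f(3.5) ≈ 0.6570, f(4.1) ≈ 0.9407, f(4.7) ≈ 0.0248, f(5.3) ≈ -0.9228, f(5.9) ≈ -0.6935.
Sum = Δu · [f(3.5) + f(4.1) + f(4.7) + f(5.3) + f(5.9)].
Sum ≈ 0.0037.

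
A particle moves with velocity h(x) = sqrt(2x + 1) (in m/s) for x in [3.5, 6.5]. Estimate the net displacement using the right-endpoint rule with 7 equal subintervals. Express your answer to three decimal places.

10.113

Δx = (6.5 − 3.5)/7 = 3/7.
Right endpoints: 55/14, 61/14, 67/14, 73/14, 79/14, 85/14, 6.5.
h(55/14) ≈ 2.976, h(61/14) ≈ 3.117, h(67/14) ≈ 3.251, h(73/14) ≈ 3.381, h(79/14) ≈ 3.505, h(85/14) ≈ 3.625, h(6.5) ≈ 3.742.
Sum = Δx · [h(55/14) + h(61/14) + h(67/14) + ...].
Sum ≈ 10.113.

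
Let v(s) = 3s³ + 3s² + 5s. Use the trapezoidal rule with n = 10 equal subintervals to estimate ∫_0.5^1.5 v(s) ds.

Δs = (1.5 − 0.5)/10 = 0.1.
v(0.5) = 3.625, v(0.6) = 4.728, v(0.7) = 5.999, v(0.8) = 7.456, v(0.9) = 9.117, v(1) = 11, v(1.1) = 13.123, v(1.2) = 15.504, v(1.3) = 18.161, v(1.4) = 21.112, v(1.5) = 24.375.
T_10 = (Δs/2)·[v(s_0) + 2v(s_1) + ... + 2v(s_{9}) + v(s_10)].
Sum = 12.02.

12.02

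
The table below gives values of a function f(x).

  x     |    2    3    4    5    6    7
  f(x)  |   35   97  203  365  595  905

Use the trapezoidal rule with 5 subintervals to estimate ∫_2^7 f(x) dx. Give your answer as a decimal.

Δx = 1.
T_5 = (1/2)·[35 + 2·97 + 2·203 + 2·365 + 2·595 + 905] = 1730.

1730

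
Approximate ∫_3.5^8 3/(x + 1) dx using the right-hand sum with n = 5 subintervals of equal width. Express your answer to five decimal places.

1.93690

Δx = (8 − 3.5)/5 = 0.9.
Right endpoints: 4.4, 5.3, 6.2, 7.1, 8.
f(4.4) = 5/9, f(5.3) = 10/21, f(6.2) = 5/12, f(7.1) = 10/27, f(8) = 1/3.
Sum = Δx · [f(4.4) + f(5.3) + f(6.2) + f(7.1) + f(8)].
Sum ≈ 1.93690.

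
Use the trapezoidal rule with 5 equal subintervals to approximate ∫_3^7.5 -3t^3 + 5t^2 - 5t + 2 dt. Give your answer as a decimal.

Δt = (7.5 − 3)/5 = 0.9.
f(3) = -49, f(3.9) = -119.407, f(4.8) = -238.576, f(5.7) = -419.629, f(6.6) = -675.688, f(7.5) = -1019.875.
T_5 = (Δt/2)·[f(t_0) + 2f(t_1) + ... + 2f(t_{4}) + f(t_5)].
Sum = -1788.96375.

-1788.96375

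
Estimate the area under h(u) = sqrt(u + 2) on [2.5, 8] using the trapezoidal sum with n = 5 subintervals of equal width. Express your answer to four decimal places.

14.7101

Δu = (8 − 2.5)/5 = 1.1.
h(2.5) ≈ 2.1213, h(3.6) ≈ 2.3664, h(4.7) ≈ 2.5884, h(5.8) ≈ 2.7928, h(6.9) ≈ 2.9833, h(8) ≈ 3.1623.
T_5 = (Δu/2)·[h(u_0) + 2h(u_1) + ... + 2h(u_{4}) + h(u_5)].
Sum ≈ 14.7101.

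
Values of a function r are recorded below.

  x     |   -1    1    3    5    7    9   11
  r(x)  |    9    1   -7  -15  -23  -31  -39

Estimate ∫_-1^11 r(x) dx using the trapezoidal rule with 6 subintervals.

-180

Δx = 2.
T_6 = (2/2)·[9 + 2·1 + 2·(-7) + 2·(-15) + 2·(-23) + 2·(-31) + (-39)] = -180.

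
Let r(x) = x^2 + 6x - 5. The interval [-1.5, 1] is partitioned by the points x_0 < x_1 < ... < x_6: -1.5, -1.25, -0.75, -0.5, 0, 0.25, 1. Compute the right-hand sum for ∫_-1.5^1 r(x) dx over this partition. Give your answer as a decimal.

Subinterval widths: 0.25, 0.5, 0.25, 0.5, 0.25, 0.75.
Right endpoints: -1.25, -0.75, -0.5, 0, 0.25, 1.
r(-1.25) = -10.9375, r(-0.75) = -8.9375, r(-0.5) = -7.75, r(0) = -5, r(0.25) = -3.4375, r(1) = 2.
Sum = Σ Δx_i · r(x_i).
Sum = -11.

-11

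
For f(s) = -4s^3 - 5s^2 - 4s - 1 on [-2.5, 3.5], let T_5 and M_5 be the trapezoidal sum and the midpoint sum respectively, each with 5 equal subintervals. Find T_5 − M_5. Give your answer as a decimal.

T_5 = -242.34.
M_5 = -218.58.
T_5 − M_5 = -23.76.

-23.76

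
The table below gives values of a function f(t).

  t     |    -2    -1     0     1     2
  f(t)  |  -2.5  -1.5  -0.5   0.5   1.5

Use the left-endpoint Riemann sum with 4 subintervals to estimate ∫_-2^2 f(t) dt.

Δt = 1.
Sum = 1·[(-2.5) + (-1.5) + (-0.5) + 0.5] = -4.

-4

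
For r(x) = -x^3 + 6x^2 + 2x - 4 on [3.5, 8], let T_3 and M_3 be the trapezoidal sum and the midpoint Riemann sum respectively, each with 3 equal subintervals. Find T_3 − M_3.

-28.4765625

T_3 = -33.46875.
M_3 = -4.9921875.
T_3 − M_3 = -28.4765625.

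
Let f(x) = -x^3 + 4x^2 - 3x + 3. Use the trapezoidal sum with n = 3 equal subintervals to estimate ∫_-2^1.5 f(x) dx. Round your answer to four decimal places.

Δx = (1.5 − (-2))/3 = 7/6.
f(-2) = 33, f(-5/6) = 1913/216, f(1/3) = 65/27, f(1.5) = 4.125.
T_3 = (Δx/2)·[f(x_0) + 2f(x_1) + 2f(x_2) + f(x_3)].
Sum ≈ 34.7975.

34.7975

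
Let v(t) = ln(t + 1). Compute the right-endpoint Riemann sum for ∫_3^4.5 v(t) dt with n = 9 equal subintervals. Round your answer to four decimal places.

2.3573

Δt = (4.5 − 3)/9 = 1/6.
Right endpoints: 19/6, 10/3, 3.5, 11/3, 23/6, 4, 25/6, 13/3, 4.5.
v(19/6) ≈ 1.4271, v(10/3) ≈ 1.4663, v(3.5) ≈ 1.5041, v(11/3) ≈ 1.5404, v(23/6) ≈ 1.5755, v(4) ≈ 1.6094, v(25/6) ≈ 1.6422, v(13/3) ≈ 1.6740, v(4.5) ≈ 1.7047.
Sum = Δt · [v(19/6) + v(10/3) + v(3.5) + ...].
Sum ≈ 2.3573.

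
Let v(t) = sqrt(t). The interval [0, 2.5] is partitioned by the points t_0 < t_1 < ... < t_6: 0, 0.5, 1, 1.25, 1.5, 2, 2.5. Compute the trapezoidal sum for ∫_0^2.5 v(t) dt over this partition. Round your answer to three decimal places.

Subinterval widths: 0.5, 0.5, 0.25, 0.25, 0.5, 0.5.
v(0) ≈ 0.000, v(0.5) ≈ 0.707, v(1) ≈ 1.000, v(1.25) ≈ 1.118, v(1.5) ≈ 1.225, v(2) ≈ 1.414, v(2.5) ≈ 1.581.
On each subinterval the trapezoid contributes (Δt_i/2)·[v(t_{i-1}) + v(t_i)].
Sum ≈ 2.570.

2.570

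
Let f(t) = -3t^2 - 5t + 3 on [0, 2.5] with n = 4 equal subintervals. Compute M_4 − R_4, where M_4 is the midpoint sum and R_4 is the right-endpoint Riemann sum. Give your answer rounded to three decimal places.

10.498

M_4 ≈ -23.50586.
R_4 = -34.00390625.
M_4 − R_4 ≈ 10.498.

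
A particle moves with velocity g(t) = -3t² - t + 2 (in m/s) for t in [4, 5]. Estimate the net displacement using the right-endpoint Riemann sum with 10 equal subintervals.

-64.905

Δt = (5 − 4)/10 = 0.1.
Right endpoints: 4.1, 4.2, 4.3, 4.4, 4.5, 4.6, 4.7, 4.8, 4.9, 5.
g(4.1) = -52.53, g(4.2) = -55.12, g(4.3) = -57.77, g(4.4) = -60.48, g(4.5) = -63.25, g(4.6) = -66.08, g(4.7) = -68.97, g(4.8) = -71.92, g(4.9) = -74.93, g(5) = -78.
Sum = Δt · [g(4.1) + g(4.2) + g(4.3) + ...].
Sum = -64.905.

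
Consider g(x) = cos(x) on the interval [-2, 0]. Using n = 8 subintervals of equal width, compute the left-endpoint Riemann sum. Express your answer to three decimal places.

Δx = (0 − (-2))/8 = 0.25.
Left endpoints: -2, -1.75, -1.5, -1.25, -1, -0.75, -0.5, -0.25.
g(-2) ≈ -0.416, g(-1.75) ≈ -0.178, g(-1.5) ≈ 0.071, g(-1.25) ≈ 0.315, g(-1) ≈ 0.540, g(-0.75) ≈ 0.732, g(-0.5) ≈ 0.878, g(-0.25) ≈ 0.969.
Sum = Δx · [g(-2) + g(-1.75) + g(-1.5) + ...].
Sum ≈ 0.728.

0.728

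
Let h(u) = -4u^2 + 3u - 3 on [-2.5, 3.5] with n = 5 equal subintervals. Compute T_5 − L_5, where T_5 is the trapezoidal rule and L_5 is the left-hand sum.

-3.6

T_5 = -92.76.
L_5 = -89.16.
T_5 − L_5 = -3.6.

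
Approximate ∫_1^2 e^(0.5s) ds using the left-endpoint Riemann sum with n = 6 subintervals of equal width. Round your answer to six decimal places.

2.051229

Δs = (2 − 1)/6 = 1/6.
Left endpoints: 1, 7/6, 4/3, 1.5, 5/3, 11/6.
f(1) ≈ 1.648721, f(7/6) ≈ 1.792002, f(4/3) ≈ 1.947734, f(1.5) ≈ 2.117000, f(5/3) ≈ 2.300976, f(11/6) ≈ 2.500940.
Sum = Δs · [f(1) + f(7/6) + f(4/3) + ...].
Sum ≈ 2.051229.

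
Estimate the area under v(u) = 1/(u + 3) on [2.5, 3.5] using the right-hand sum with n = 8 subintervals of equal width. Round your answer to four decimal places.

0.1653

Δu = (3.5 − 2.5)/8 = 0.125.
Right endpoints: 2.625, 2.75, 2.875, 3, 3.125, 3.25, 3.375, 3.5.
v(2.625) = 8/45, v(2.75) = 4/23, v(2.875) = 8/47, v(3) = 1/6, v(3.125) = 8/49, v(3.25) = 0.16, v(3.375) = 8/51, v(3.5) = 2/13.
Sum = Δu · [v(2.625) + v(2.75) + v(2.875) + ...].
Sum ≈ 0.1653.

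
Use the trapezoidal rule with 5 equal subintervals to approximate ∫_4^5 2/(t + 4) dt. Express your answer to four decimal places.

0.2356

Δt = (5 − 4)/5 = 0.2.
f(4) = 0.25, f(4.2) = 10/41, f(4.4) = 5/21, f(4.6) = 10/43, f(4.8) = 5/22, f(5) = 2/9.
T_5 = (Δt/2)·[f(t_0) + 2f(t_1) + ... + 2f(t_{4}) + f(t_5)].
Sum ≈ 0.2356.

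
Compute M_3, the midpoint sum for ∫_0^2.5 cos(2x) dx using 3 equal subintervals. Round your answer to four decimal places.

-0.5398

Δx = (2.5 − 0)/3 = 5/6.
Midpoints: 5/12, 1.25, 25/12.
f(5/12) ≈ 0.6724, f(1.25) ≈ -0.8011, f(25/12) ≈ -0.5190.
Sum = Δx · [f(5/12) + f(1.25) + f(25/12)].
Sum ≈ -0.5398.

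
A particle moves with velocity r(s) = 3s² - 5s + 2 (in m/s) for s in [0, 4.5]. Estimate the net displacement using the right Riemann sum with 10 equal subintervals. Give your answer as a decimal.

Δs = (4.5 − 0)/10 = 0.45.
Right endpoints: 0.45, 0.9, 1.35, 1.8, 2.25, 2.7, 3.15, 3.6, 4.05, 4.5.
r(0.45) = 0.3575, r(0.9) = -0.07, r(1.35) = 0.7175, r(1.8) = 2.72, r(2.25) = 5.9375, r(2.7) = 10.37, r(3.15) = 16.0175, r(3.6) = 22.88, r(4.05) = 30.9575, r(4.5) = 40.25.
Sum = Δs · [r(0.45) + r(0.9) + r(1.35) + ...].
Sum = 58.561875.

58.561875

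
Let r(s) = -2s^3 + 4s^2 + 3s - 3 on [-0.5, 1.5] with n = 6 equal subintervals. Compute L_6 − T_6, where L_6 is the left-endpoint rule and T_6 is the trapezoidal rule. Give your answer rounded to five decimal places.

L_6 ≈ -1.9629630.
T_6 ≈ -0.7962963.
L_6 − T_6 ≈ -1.16667.

-1.16667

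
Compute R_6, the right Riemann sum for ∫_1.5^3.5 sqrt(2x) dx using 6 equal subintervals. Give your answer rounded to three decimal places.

4.592

Δx = (3.5 − 1.5)/6 = 1/3.
Right endpoints: 11/6, 13/6, 2.5, 17/6, 19/6, 3.5.
f(11/6) ≈ 1.915, f(13/6) ≈ 2.082, f(2.5) ≈ 2.236, f(17/6) ≈ 2.380, f(19/6) ≈ 2.517, f(3.5) ≈ 2.646.
Sum = Δx · [f(11/6) + f(13/6) + f(2.5) + ...].
Sum ≈ 4.592.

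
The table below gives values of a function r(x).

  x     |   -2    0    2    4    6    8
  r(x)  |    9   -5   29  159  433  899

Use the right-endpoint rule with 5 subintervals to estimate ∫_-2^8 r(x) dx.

3030

Δx = 2.
Sum = 2·[(-5) + 29 + 159 + 433 + 899] = 3030.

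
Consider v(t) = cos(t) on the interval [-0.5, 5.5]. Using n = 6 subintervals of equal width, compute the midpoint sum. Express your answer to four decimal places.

Δt = (5.5 − (-0.5))/6 = 1.
Midpoints: 0, 1, 2, 3, 4, 5.
v(0) ≈ 1.0000, v(1) ≈ 0.5403, v(2) ≈ -0.4161, v(3) ≈ -0.9900, v(4) ≈ -0.6536, v(5) ≈ 0.2837.
Sum = Δt · [v(0) + v(1) + v(2) + ...].
Sum ≈ -0.2358.

-0.2358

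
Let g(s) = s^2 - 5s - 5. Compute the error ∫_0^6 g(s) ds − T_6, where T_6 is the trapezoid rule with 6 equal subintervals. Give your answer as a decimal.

-1

Exact integral: ∫_0^6 g(s) ds = -48.
T_6 = -47.
Error = -48 − (-47) = -1.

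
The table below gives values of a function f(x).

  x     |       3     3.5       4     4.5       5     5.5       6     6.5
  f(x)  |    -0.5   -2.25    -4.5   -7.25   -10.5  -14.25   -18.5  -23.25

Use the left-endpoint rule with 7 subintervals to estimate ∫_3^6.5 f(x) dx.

-28.875

Δx = 0.5.
Sum = 0.5·[(-0.5) + (-2.25) + (-4.5) + (-7.25) + (-10.5) + (-14.25) + (-18.5)] = -28.875.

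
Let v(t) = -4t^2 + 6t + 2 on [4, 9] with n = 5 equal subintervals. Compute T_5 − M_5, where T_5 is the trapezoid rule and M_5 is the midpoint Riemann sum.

-5

T_5 = -685.
M_5 = -680.
T_5 − M_5 = -5.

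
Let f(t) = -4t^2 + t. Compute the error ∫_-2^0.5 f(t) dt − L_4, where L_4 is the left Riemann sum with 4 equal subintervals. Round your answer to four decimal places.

6.1198

Exact integral: ∫_-2^0.5 f(t) dt ≈ -12.708333.
L_4 = -18.828125.
Error ≈ -12.708333 − (-18.828125) ≈ 6.1198.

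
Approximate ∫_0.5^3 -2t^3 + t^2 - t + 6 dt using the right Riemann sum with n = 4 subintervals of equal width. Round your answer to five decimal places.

Δt = (3 − 0.5)/4 = 0.625.
Right endpoints: 1.125, 1.75, 2.375, 3.
f(1.125) = 3.29296875, f(1.75) = -3.40625, f(2.375) = -17.52734375, f(3) = -42.
Sum = Δt · [f(1.125) + f(1.75) + f(2.375) + f(3)].
Sum ≈ -37.27539.

-37.27539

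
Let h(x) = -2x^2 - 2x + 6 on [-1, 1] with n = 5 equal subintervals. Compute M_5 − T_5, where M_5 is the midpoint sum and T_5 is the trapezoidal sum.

0.16

M_5 = 10.72.
T_5 = 10.56.
M_5 − T_5 = 0.16.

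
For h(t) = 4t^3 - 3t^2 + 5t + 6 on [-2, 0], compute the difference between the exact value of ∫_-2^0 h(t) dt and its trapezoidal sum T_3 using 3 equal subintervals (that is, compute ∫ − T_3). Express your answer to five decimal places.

2.22222

Exact integral: ∫_-2^0 h(t) dt = -22.
T_3 ≈ -24.2222222.
Error ≈ -22 − (-24.2222222) ≈ 2.22222.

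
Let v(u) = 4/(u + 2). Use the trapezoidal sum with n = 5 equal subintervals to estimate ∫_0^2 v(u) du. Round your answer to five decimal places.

Δu = (2 − 0)/5 = 0.4.
v(0) = 2, v(0.4) = 5/3, v(0.8) = 10/7, v(1.2) = 1.25, v(1.6) = 10/9, v(2) = 1.
T_5 = (Δu/2)·[v(u_0) + 2v(u_1) + ... + 2v(u_{4}) + v(u_5)].
Sum ≈ 2.78254.

2.78254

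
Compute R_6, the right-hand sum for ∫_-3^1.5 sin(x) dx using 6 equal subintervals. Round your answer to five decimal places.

-0.58355

Δx = (1.5 − (-3))/6 = 0.75.
Right endpoints: -2.25, -1.5, -0.75, 0, 0.75, 1.5.
f(-2.25) ≈ -0.77807, f(-1.5) ≈ -0.99749, f(-0.75) ≈ -0.68164, f(0) ≈ 0.00000, f(0.75) ≈ 0.68164, f(1.5) ≈ 0.99749.
Sum = Δx · [f(-2.25) + f(-1.5) + f(-0.75) + ...].
Sum ≈ -0.58355.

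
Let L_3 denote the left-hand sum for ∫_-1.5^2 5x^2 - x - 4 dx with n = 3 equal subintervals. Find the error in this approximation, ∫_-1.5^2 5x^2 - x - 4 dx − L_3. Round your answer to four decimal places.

-0.9074

Exact integral: ∫_-1.5^2 f(x) dx ≈ 4.083333.
L_3 ≈ 4.990741.
Error ≈ 4.083333 − 4.990741 ≈ -0.9074.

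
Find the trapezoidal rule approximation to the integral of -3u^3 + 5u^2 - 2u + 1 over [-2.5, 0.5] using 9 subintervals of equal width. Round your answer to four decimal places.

65.2778

Δu = (0.5 − (-2.5))/9 = 1/3.
f(-2.5) = 84.125, f(-13/6) = 4271/72, f(-11/6) = 959/24, f(-1.5) = 25.375, f(-7/6) = 1073/72, f(-5/6) = 7.875, f(-0.5) = 3.625, f(-1/6) = 107/72, f(1/6) = 19/24, f(0.5) = 0.875.
T_9 = (Δu/2)·[f(u_0) + 2f(u_1) + ... + 2f(u_{8}) + f(u_9)].
Sum ≈ 65.2778.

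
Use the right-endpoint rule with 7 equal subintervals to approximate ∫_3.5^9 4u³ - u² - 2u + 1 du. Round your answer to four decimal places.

Δu = (9 − 3.5)/7 = 11/14.
Right endpoints: 30/7, 71/14, 41/7, 93/14, 52/7, 115/14, 9.
f(30/7) = 99103/343, f(71/14) = 667991/1372, f(41/7) = 260242/343, f(93/14) = 1531315/1372, f(52/7) = 538751/343, f(115/14) = 2928007/1372, f(9) = 2818.
Sum = Δu · [f(30/7) + f(71/14) + f(41/7) + ...].
Sum ≈ 7207.7219.

7207.7219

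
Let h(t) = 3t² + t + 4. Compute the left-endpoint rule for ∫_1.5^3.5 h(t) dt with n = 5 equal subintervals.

46.26

Δt = (3.5 − 1.5)/5 = 0.4.
Left endpoints: 1.5, 1.9, 2.3, 2.7, 3.1.
h(1.5) = 12.25, h(1.9) = 16.73, h(2.3) = 22.17, h(2.7) = 28.57, h(3.1) = 35.93.
Sum = Δt · [h(1.5) + h(1.9) + h(2.3) + h(2.7) + h(3.1)].
Sum = 46.26.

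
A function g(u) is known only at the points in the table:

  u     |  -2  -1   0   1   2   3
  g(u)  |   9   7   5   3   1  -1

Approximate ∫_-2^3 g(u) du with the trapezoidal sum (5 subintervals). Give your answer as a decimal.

20

Δu = 1.
T_5 = (1/2)·[9 + 2·7 + 2·5 + 2·3 + 2·1 + (-1)] = 20.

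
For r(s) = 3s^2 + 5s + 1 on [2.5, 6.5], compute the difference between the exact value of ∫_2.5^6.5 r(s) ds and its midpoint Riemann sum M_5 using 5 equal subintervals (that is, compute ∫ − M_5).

0.64

Exact integral: ∫_2.5^6.5 r(s) ds = 353.
M_5 = 352.36.
Error = 353 − 352.36 = 0.64.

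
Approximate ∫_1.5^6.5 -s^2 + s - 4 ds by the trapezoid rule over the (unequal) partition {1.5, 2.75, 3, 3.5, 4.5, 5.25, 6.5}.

-91.328125

Subinterval widths: 1.25, 0.25, 0.5, 1, 0.75, 1.25.
f(1.5) = -4.75, f(2.75) = -8.8125, f(3) = -10, f(3.5) = -12.75, f(4.5) = -19.75, f(5.25) = -26.3125, f(6.5) = -39.75.
On each subinterval the trapezoid contributes (Δs_i/2)·[f(s_{i-1}) + f(s_i)].
Sum = -91.328125.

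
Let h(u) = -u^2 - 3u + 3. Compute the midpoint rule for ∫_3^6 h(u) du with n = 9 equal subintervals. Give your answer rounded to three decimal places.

Δu = (6 − 3)/9 = 1/3.
Midpoints: 19/6, 3.5, 23/6, 25/6, 4.5, 29/6, 31/6, 5.5, 35/6.
h(19/6) = -595/36, h(3.5) = -19.75, h(23/6) = -835/36, h(25/6) = -967/36, h(4.5) = -30.75, h(29/6) = -1255/36, h(31/6) = -1411/36, h(5.5) = -43.75, h(35/6) = -1747/36.
Sum = Δu · [h(19/6) + h(3.5) + h(23/6) + ...].
Sum ≈ -94.472.

-94.472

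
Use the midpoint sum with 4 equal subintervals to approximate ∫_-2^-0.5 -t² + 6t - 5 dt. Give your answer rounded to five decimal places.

-21.35742

Δt = (-0.5 − (-2))/4 = 0.375.
Midpoints: -1.8125, -1.4375, -1.0625, -0.6875.
f(-1.8125) = -19.16015625, f(-1.4375) = -15.69140625, f(-1.0625) = -12.50390625, f(-0.6875) = -9.59765625.
Sum = Δt · [f(-1.8125) + f(-1.4375) + f(-1.0625) + f(-0.6875)].
Sum ≈ -21.35742.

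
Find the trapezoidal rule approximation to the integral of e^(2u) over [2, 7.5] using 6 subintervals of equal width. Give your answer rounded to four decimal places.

2068535.2605

Δu = (7.5 − 2)/6 = 11/12.
f(2) ≈ 54.5982, f(35/12) ≈ 341.4951, f(23/6) ≈ 2135.9497, f(4.75) ≈ 13359.7268, f(17/3) ≈ 83561.0961, f(79/12) ≈ 522649.6674, f(7.5) ≈ 3269017.3725.
T_6 = (Δu/2)·[f(u_0) + 2f(u_1) + ... + 2f(u_{5}) + f(u_6)].
Sum ≈ 2068535.2605.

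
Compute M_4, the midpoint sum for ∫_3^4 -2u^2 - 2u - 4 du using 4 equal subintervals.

Δu = (4 − 3)/4 = 0.25.
Midpoints: 3.125, 3.375, 3.625, 3.875.
f(3.125) = -29.78125, f(3.375) = -33.53125, f(3.625) = -37.53125, f(3.875) = -41.78125.
Sum = Δu · [f(3.125) + f(3.375) + f(3.625) + f(3.875)].
Sum = -35.65625.

-35.65625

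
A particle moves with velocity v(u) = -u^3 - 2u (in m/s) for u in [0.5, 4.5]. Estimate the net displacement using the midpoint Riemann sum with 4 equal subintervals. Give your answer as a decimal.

Δu = (4.5 − 0.5)/4 = 1.
Midpoints: 1, 2, 3, 4.
v(1) = -3, v(2) = -12, v(3) = -33, v(4) = -72.
Sum = Δu · [v(1) + v(2) + v(3) + v(4)].
Sum = -120.

-120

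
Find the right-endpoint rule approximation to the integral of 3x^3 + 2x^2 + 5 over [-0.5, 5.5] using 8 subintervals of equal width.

Δx = (5.5 − (-0.5))/8 = 0.75.
Right endpoints: 0.25, 1, 1.75, 2.5, 3.25, 4, 4.75, 5.5.
f(0.25) = 5.171875, f(1) = 10, f(1.75) = 27.203125, f(2.5) = 64.375, f(3.25) = 129.109375, f(4) = 229, f(4.75) = 371.640625, f(5.5) = 564.625.
Sum = Δx · [f(0.25) + f(1) + f(1.75) + ...].
Sum = 1050.84375.

1050.84375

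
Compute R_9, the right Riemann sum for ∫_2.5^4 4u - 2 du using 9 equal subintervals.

17

Δu = (4 − 2.5)/9 = 1/6.
Right endpoints: 8/3, 17/6, 3, 19/6, 10/3, 3.5, 11/3, 23/6, 4.
f(8/3) = 26/3, f(17/6) = 28/3, f(3) = 10, f(19/6) = 32/3, f(10/3) = 34/3, f(3.5) = 12, f(11/3) = 38/3, f(23/6) = 40/3, f(4) = 14.
Sum = Δu · [f(8/3) + f(17/6) + f(3) + ...].
Sum = 17.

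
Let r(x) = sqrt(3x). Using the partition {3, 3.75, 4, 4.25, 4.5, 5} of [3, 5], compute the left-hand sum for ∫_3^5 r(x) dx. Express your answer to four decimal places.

Subinterval widths: 0.75, 0.25, 0.25, 0.25, 0.5.
Left endpoints: 3, 3.75, 4, 4.25, 4.5.
r(3) ≈ 3.0000, r(3.75) ≈ 3.3541, r(4) ≈ 3.4641, r(4.25) ≈ 3.5707, r(4.5) ≈ 3.6742.
Sum = Σ Δx_i · r(x_i).
Sum ≈ 6.6843.

6.6843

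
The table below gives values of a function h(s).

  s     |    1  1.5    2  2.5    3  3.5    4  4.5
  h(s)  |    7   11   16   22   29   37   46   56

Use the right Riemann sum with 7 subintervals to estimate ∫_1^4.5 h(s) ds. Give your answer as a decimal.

108.5

Δs = 0.5.
Sum = 0.5·[11 + 16 + 22 + 29 + 37 + 46 + 56] = 108.5.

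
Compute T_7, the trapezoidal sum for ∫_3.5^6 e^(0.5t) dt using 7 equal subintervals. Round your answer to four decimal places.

28.7380

Δt = (6 − 3.5)/7 = 5/14.
f(3.5) ≈ 5.7546, f(27/7) ≈ 6.8797, f(59/14) ≈ 8.2247, f(32/7) ≈ 9.8327, f(69/14) ≈ 11.7551, f(37/7) ≈ 14.0533, f(79/14) ≈ 16.8008, f(6) ≈ 20.0855.
T_7 = (Δt/2)·[f(t_0) + 2f(t_1) + ... + 2f(t_{6}) + f(t_7)].
Sum ≈ 28.7380.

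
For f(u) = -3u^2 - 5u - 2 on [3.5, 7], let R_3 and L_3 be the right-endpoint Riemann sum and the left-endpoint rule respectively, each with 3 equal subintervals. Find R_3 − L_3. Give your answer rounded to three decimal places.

-149.042

R_3 ≈ -475.90278.
L_3 ≈ -326.86111.
R_3 − L_3 ≈ -149.042.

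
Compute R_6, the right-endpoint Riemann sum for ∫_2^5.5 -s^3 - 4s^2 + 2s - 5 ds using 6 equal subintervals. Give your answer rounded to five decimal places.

Δs = (5.5 − 2)/6 = 7/12.
Right endpoints: 31/12, 19/6, 3.75, 13/3, 59/12, 5.5.
f(31/12) = -75631/1728, f(19/6) = -15235/216, f(3.75) = -106.484375, f(13/3) = -4126/27, f(59/12) = -364115/1728, f(5.5) = -281.375.
Sum = Δs · [f(31/12) + f(19/6) + f(3.75) + ...].
Sum ≈ -504.98539.

-504.98539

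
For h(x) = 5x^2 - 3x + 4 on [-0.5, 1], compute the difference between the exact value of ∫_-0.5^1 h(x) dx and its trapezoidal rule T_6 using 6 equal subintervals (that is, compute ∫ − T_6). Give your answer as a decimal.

Exact integral: ∫_-0.5^1 h(x) dx = 6.75.
T_6 = 6.828125.
Error = 6.75 − 6.828125 = -0.078125.

-0.078125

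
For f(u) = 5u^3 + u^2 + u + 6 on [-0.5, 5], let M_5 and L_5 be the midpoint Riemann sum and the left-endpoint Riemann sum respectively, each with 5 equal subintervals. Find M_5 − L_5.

302.9159375

M_5 = 848.9834375.
L_5 = 546.0675.
M_5 − L_5 = 302.9159375.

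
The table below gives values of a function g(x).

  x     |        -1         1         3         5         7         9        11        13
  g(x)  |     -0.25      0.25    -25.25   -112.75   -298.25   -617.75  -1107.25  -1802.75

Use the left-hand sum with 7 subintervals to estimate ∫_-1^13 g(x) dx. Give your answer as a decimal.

Δx = 2.
Sum = 2·[(-0.25) + 0.25 + (-25.25) + (-112.75) + (-298.25) + (-617.75) + (-1107.25)] = -4322.5.

-4322.5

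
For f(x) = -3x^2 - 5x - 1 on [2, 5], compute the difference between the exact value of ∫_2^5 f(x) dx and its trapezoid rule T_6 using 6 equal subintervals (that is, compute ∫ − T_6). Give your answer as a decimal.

0.375

Exact integral: ∫_2^5 f(x) dx = -172.5.
T_6 = -172.875.
Error = -172.5 − (-172.875) = 0.375.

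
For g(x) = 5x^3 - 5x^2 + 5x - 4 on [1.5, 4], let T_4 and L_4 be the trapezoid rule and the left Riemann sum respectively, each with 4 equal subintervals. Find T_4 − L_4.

77.1484375

T_4 ≈ 242.9052734.
L_4 ≈ 165.7568359.
T_4 − L_4 = 77.1484375.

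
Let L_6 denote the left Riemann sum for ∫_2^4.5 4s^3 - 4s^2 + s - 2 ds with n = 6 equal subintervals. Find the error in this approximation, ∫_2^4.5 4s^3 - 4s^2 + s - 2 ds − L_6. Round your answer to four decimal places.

Exact integral: ∫_2^4.5 f(s) ds ≈ 286.354167.
L_6 ≈ 232.635995.
Error ≈ 286.354167 − 232.635995 ≈ 53.7182.

53.7182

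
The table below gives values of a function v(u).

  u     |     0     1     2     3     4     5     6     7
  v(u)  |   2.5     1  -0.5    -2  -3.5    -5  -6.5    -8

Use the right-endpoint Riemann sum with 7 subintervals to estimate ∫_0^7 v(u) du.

Δu = 1.
Sum = 1·[1 + (-0.5) + (-2) + (-3.5) + (-5) + (-6.5) + (-8)] = -24.5.

-24.5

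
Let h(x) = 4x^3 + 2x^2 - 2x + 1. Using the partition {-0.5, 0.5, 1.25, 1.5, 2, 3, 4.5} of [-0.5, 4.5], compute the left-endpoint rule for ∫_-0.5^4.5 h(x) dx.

231.609375

Subinterval widths: 1, 0.75, 0.25, 0.5, 1, 1.5.
Left endpoints: -0.5, 0.5, 1.25, 1.5, 2, 3.
h(-0.5) = 2, h(0.5) = 1, h(1.25) = 9.4375, h(1.5) = 16, h(2) = 37, h(3) = 121.
Sum = Σ Δx_i · h(x_i).
Sum = 231.609375.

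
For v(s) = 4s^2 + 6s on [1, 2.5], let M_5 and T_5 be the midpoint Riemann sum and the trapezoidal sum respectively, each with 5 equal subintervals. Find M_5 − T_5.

M_5 = 35.205.
T_5 = 35.34.
M_5 − T_5 = -0.135.

-0.135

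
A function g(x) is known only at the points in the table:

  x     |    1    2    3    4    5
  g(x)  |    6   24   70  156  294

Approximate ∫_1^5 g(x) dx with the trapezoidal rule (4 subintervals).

400

Δx = 1.
T_4 = (1/2)·[6 + 2·24 + 2·70 + 2·156 + 294] = 400.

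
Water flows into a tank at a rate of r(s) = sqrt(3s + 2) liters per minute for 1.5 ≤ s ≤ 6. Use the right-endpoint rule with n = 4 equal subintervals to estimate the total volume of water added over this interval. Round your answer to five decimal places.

17.24852

Δs = (6 − 1.5)/4 = 1.125.
Right endpoints: 2.625, 3.75, 4.875, 6.
r(2.625) ≈ 3.14245, r(3.75) ≈ 3.64005, r(4.875) ≈ 4.07738, r(6) ≈ 4.47214.
Sum = Δs · [r(2.625) + r(3.75) + r(4.875) + r(6)].
Sum ≈ 17.24852.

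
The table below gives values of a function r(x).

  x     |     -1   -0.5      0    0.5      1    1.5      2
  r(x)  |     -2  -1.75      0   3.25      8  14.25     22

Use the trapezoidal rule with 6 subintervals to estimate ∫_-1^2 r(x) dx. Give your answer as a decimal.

16.875

Δx = 0.5.
T_6 = (0.5/2)·[(-2) + 2·(-1.75) + 2·0 + 2·3.25 + 2·8 + 2·14.25 + 22] = 16.875.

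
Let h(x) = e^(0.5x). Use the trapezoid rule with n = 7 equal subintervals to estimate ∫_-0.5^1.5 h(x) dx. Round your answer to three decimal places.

2.681

Δx = (1.5 − (-0.5))/7 = 2/7.
h(-0.5) ≈ 0.779, h(-3/14) ≈ 0.898, h(1/14) ≈ 1.036, h(5/14) ≈ 1.196, h(9/14) ≈ 1.379, h(13/14) ≈ 1.591, h(17/14) ≈ 1.835, h(1.5) ≈ 2.117.
T_7 = (Δx/2)·[h(x_0) + 2h(x_1) + ... + 2h(x_{6}) + h(x_7)].
Sum ≈ 2.681.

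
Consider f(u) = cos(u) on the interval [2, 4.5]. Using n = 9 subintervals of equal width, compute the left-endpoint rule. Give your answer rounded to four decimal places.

-1.9032

Δu = (4.5 − 2)/9 = 5/18.
Left endpoints: 2, 41/18, 23/9, 17/6, 28/9, 61/18, 11/3, 71/18, 38/9.
f(2) ≈ -0.4161, f(41/18) ≈ -0.6495, f(23/9) ≈ -0.8331, f(17/6) ≈ -0.9529, f(28/9) ≈ -0.9995, f(61/18) ≈ -0.9696, f(11/3) ≈ -0.8653, f(71/18) ≈ -0.6947, f(38/9) ≈ -0.4708.
Sum = Δu · [f(2) + f(41/18) + f(23/9) + ...].
Sum ≈ -1.9032.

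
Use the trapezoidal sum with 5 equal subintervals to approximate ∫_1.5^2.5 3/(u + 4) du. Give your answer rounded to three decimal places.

Δu = (2.5 − 1.5)/5 = 0.2.
f(1.5) = 6/11, f(1.7) = 10/19, f(1.9) = 30/59, f(2.1) = 30/61, f(2.3) = 10/21, f(2.5) = 6/13.
T_5 = (Δu/2)·[f(u_0) + 2f(u_1) + ... + 2f(u_{4}) + f(u_5)].
Sum ≈ 0.501.

0.501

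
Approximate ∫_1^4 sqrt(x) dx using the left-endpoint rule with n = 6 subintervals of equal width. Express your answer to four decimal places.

Δx = (4 − 1)/6 = 0.5.
Left endpoints: 1, 1.5, 2, 2.5, 3, 3.5.
f(1) ≈ 1.0000, f(1.5) ≈ 1.2247, f(2) ≈ 1.4142, f(2.5) ≈ 1.5811, f(3) ≈ 1.7321, f(3.5) ≈ 1.8708.
Sum = Δx · [f(1) + f(1.5) + f(2) + ...].
Sum ≈ 4.4115.

4.4115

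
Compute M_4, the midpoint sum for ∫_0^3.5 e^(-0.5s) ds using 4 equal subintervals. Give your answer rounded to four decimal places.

Δs = (3.5 − 0)/4 = 0.875.
Midpoints: 0.4375, 1.3125, 2.1875, 3.0625.
f(0.4375) ≈ 0.8035, f(1.3125) ≈ 0.5188, f(2.1875) ≈ 0.3350, f(3.0625) ≈ 0.2163.
Sum = Δs · [f(0.4375) + f(1.3125) + f(2.1875) + f(3.0625)].
Sum ≈ 1.6393.

1.6393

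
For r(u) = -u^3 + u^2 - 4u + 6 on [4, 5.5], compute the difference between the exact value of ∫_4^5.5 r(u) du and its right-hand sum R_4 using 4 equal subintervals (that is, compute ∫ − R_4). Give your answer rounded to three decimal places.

18.114

Exact integral: ∫_4^5.5 r(u) du = -150.140625.
R_4 ≈ -168.25488.
Error ≈ -150.140625 − (-168.25488) ≈ 18.114.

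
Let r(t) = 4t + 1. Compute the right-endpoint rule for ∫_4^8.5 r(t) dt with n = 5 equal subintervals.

125.1

Δt = (8.5 − 4)/5 = 0.9.
Right endpoints: 4.9, 5.8, 6.7, 7.6, 8.5.
r(4.9) = 20.6, r(5.8) = 24.2, r(6.7) = 27.8, r(7.6) = 31.4, r(8.5) = 35.
Sum = Δt · [r(4.9) + r(5.8) + r(6.7) + r(7.6) + r(8.5)].
Sum = 125.1.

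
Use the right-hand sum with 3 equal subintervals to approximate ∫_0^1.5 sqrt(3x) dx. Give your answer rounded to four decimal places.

Δx = (1.5 − 0)/3 = 0.5.
Right endpoints: 0.5, 1, 1.5.
f(0.5) ≈ 1.2247, f(1) ≈ 1.7321, f(1.5) ≈ 2.1213.
Sum = Δx · [f(0.5) + f(1) + f(1.5)].
Sum ≈ 2.5391.

2.5391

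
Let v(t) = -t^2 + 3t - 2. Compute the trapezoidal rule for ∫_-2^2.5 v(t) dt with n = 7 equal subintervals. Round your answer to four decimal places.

-13.8099

Δt = (2.5 − (-2))/7 = 9/14.
v(-2) = -12, v(-19/14) = -1551/196, v(-5/7) = -228/49, v(-1/14) = -435/196, v(4/7) = -30/49, v(17/14) = 33/196, v(13/7) = 6/49, v(2.5) = -0.75.
T_7 = (Δt/2)·[v(t_0) + 2v(t_1) + ... + 2v(t_{6}) + v(t_7)].
Sum ≈ -13.8099.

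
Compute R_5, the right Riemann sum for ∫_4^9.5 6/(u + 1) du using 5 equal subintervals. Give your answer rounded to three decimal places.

Δu = (9.5 − 4)/5 = 1.1.
Right endpoints: 5.1, 6.2, 7.3, 8.4, 9.5.
f(5.1) = 60/61, f(6.2) = 5/6, f(7.3) = 60/83, f(8.4) = 30/47, f(9.5) = 4/7.
Sum = Δu · [f(5.1) + f(6.2) + f(7.3) + f(8.4) + f(9.5)].
Sum ≈ 4.125.

4.125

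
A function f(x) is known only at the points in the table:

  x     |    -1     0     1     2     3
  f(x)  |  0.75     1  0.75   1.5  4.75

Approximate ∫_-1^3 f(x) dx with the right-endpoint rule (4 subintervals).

8

Δx = 1.
Sum = 1·[1 + 0.75 + 1.5 + 4.75] = 8.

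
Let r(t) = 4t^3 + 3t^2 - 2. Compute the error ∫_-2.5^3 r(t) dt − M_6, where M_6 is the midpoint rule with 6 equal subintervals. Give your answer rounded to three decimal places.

2.311

Exact integral: ∫_-2.5^3 r(t) dt = 73.5625.
M_6 ≈ 71.25174.
Error ≈ 73.5625 − 71.25174 ≈ 2.311.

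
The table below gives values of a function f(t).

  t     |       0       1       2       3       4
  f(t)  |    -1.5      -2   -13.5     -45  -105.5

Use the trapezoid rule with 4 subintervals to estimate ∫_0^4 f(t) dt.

-114

Δt = 1.
T_4 = (1/2)·[(-1.5) + 2·(-2) + 2·(-13.5) + 2·(-45) + (-105.5)] = -114.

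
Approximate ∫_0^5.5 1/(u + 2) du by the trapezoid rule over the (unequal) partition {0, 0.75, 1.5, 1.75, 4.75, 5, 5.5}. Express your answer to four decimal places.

Subinterval widths: 0.75, 0.75, 0.25, 3, 0.25, 0.5.
f(0) = 0.5, f(0.75) = 4/11, f(1.5) = 2/7, f(1.75) = 4/15, f(4.75) = 4/27, f(5) = 1/7, f(5.5) = 2/15.
On each subinterval the trapezoid contributes (Δu_i/2)·[f(u_{i-1}) + f(u_i)].
Sum ≈ 1.3641.

1.3641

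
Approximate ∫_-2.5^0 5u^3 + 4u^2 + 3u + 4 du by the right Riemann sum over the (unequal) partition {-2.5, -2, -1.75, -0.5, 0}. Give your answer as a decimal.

Subinterval widths: 0.5, 0.25, 1.25, 0.5.
Right endpoints: -2, -1.75, -0.5, 0.
f(-2) = -26, f(-1.75) = -15.796875, f(-0.5) = 2.875, f(0) = 4.
Sum = Σ Δu_i · f(u_i).
Sum = -11.35546875.

-11.35546875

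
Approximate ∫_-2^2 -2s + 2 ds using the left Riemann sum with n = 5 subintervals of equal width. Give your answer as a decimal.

11.2

Δs = (2 − (-2))/5 = 0.8.
Left endpoints: -2, -1.2, -0.4, 0.4, 1.2.
f(-2) = 6, f(-1.2) = 4.4, f(-0.4) = 2.8, f(0.4) = 1.2, f(1.2) = -0.4.
Sum = Δs · [f(-2) + f(-1.2) + f(-0.4) + f(0.4) + f(1.2)].
Sum = 11.2.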